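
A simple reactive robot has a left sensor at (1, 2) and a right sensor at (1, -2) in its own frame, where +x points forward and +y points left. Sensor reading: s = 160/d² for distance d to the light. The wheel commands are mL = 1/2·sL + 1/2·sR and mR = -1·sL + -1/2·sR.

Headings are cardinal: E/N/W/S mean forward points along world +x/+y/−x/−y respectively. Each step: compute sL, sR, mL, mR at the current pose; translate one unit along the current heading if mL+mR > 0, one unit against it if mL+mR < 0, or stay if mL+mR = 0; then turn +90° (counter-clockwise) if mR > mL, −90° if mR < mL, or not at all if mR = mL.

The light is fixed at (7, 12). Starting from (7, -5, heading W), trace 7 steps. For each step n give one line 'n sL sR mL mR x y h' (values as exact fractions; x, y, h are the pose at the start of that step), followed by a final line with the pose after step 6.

n=0: pose=(7,-5,W); sL=80/181, sR=80/113; mL=11760/20453, mR=-16280/20453; mL+mR=-40/181 → advance -1; mR−mL=-28040/20453 → turn -1·90°
n=1: pose=(8,-5,N); sL=160/257, sR=32/53; mL=8352/13621, mR=-12592/13621; mL+mR=-80/257 → advance -1; mR−mL=-20944/13621 → turn -1·90°
n=2: pose=(8,-6,E); sL=8/13, sR=40/101; mL=664/1313, mR=-1068/1313; mL+mR=-4/13 → advance -1; mR−mL=-1732/1313 → turn -1·90°
n=3: pose=(7,-6,S); sL=32/73, sR=32/73; mL=32/73, mR=-48/73; mL+mR=-16/73 → advance -1; mR−mL=-80/73 → turn -1·90°
n=4: pose=(7,-5,W); sL=80/181, sR=80/113; mL=11760/20453, mR=-16280/20453; mL+mR=-40/181 → advance -1; mR−mL=-28040/20453 → turn -1·90°
n=5: pose=(8,-5,N); sL=160/257, sR=32/53; mL=8352/13621, mR=-12592/13621; mL+mR=-80/257 → advance -1; mR−mL=-20944/13621 → turn -1·90°
n=6: pose=(8,-6,E); sL=8/13, sR=40/101; mL=664/1313, mR=-1068/1313; mL+mR=-4/13 → advance -1; mR−mL=-1732/1313 → turn -1·90°

0 80/181 80/113 11760/20453 -16280/20453 7 -5 W
1 160/257 32/53 8352/13621 -12592/13621 8 -5 N
2 8/13 40/101 664/1313 -1068/1313 8 -6 E
3 32/73 32/73 32/73 -48/73 7 -6 S
4 80/181 80/113 11760/20453 -16280/20453 7 -5 W
5 160/257 32/53 8352/13621 -12592/13621 8 -5 N
6 8/13 40/101 664/1313 -1068/1313 8 -6 E
final 7 -6 S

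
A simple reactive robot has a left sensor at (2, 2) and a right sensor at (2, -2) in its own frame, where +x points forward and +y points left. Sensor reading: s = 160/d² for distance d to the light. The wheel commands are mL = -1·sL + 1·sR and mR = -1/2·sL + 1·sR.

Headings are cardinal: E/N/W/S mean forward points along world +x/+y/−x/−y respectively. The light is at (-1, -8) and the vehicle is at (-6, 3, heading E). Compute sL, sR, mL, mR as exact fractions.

80/89 16/9 704/801 1064/801

left sensor world pos  = (-4, 5); dL² = 178
right sensor world pos = (-4, 1); dR² = 90
sL = 160/178 = 80/89
sR = 160/90 = 16/9
mL = -1·sL + 1·sR = 704/801
mR = -1/2·sL + 1·sR = 1064/801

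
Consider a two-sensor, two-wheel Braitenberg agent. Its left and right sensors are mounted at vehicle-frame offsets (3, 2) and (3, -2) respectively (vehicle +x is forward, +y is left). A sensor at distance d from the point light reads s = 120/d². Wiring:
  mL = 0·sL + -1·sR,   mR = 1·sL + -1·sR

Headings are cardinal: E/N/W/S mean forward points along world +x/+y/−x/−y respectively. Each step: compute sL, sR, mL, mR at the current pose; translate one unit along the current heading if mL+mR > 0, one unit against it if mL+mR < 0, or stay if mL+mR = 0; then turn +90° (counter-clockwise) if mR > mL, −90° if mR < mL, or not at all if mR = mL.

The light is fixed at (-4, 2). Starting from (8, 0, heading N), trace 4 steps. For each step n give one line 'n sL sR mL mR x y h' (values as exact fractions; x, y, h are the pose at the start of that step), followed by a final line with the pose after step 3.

0 120/101 120/197 -120/197 11520/19897 8 0 N
1 60/53 60/41 -60/41 -720/2173 8 -1 W
2 40/87 120/157 -120/157 -4160/13659 9 -1 S
3 15/32 15/34 -15/34 15/544 9 0 E
final 8 0 N

n=0: pose=(8,0,N); sL=120/101, sR=120/197; mL=-120/197, mR=11520/19897; mL+mR=-600/19897 → advance -1; mR−mL=120/101 → turn +1·90°
n=1: pose=(8,-1,W); sL=60/53, sR=60/41; mL=-60/41, mR=-720/2173; mL+mR=-3900/2173 → advance -1; mR−mL=60/53 → turn +1·90°
n=2: pose=(9,-1,S); sL=40/87, sR=120/157; mL=-120/157, mR=-4160/13659; mL+mR=-14600/13659 → advance -1; mR−mL=40/87 → turn +1·90°
n=3: pose=(9,0,E); sL=15/32, sR=15/34; mL=-15/34, mR=15/544; mL+mR=-225/544 → advance -1; mR−mL=15/32 → turn +1·90°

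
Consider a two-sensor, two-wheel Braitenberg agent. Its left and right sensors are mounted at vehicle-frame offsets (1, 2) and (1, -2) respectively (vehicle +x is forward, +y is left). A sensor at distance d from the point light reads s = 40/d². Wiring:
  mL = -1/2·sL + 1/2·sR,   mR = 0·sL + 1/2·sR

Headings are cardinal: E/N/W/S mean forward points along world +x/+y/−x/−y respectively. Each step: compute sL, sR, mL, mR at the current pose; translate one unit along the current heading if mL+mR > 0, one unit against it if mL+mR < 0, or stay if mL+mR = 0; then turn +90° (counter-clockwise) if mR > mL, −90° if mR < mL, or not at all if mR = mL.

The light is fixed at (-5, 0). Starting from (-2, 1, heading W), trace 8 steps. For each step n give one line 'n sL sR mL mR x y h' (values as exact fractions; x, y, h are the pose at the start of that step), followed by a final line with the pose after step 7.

n=0: pose=(-2,1,W); sL=8, sR=40/13; mL=-32/13, mR=20/13; mL+mR=-12/13 → advance -1; mR−mL=4 → turn +1·90°
n=1: pose=(-1,1,S); sL=10/9, sR=10; mL=40/9, mR=5; mL+mR=85/9 → advance +1; mR−mL=5/9 → turn +1·90°
n=2: pose=(-1,0,E); sL=40/29, sR=40/29; mL=0, mR=20/29; mL+mR=20/29 → advance +1; mR−mL=20/29 → turn +1·90°
n=3: pose=(0,0,N); sL=4, sR=4/5; mL=-8/5, mR=2/5; mL+mR=-6/5 → advance -1; mR−mL=2 → turn +1·90°
n=4: pose=(0,-1,W); sL=8/5, sR=40/17; mL=32/85, mR=20/17; mL+mR=132/85 → advance +1; mR−mL=4/5 → turn +1·90°
n=5: pose=(-1,-1,S); sL=1, sR=5; mL=2, mR=5/2; mL+mR=9/2 → advance +1; mR−mL=1/2 → turn +1·90°
n=6: pose=(-1,-2,E); sL=8/5, sR=40/41; mL=-64/205, mR=20/41; mL+mR=36/205 → advance +1; mR−mL=4/5 → turn +1·90°
n=7: pose=(0,-2,N); sL=4, sR=4/5; mL=-8/5, mR=2/5; mL+mR=-6/5 → advance -1; mR−mL=2 → turn +1·90°

0 8 40/13 -32/13 20/13 -2 1 W
1 10/9 10 40/9 5 -1 1 S
2 40/29 40/29 0 20/29 -1 0 E
3 4 4/5 -8/5 2/5 0 0 N
4 8/5 40/17 32/85 20/17 0 -1 W
5 1 5 2 5/2 -1 -1 S
6 8/5 40/41 -64/205 20/41 -1 -2 E
7 4 4/5 -8/5 2/5 0 -2 N
final 0 -3 W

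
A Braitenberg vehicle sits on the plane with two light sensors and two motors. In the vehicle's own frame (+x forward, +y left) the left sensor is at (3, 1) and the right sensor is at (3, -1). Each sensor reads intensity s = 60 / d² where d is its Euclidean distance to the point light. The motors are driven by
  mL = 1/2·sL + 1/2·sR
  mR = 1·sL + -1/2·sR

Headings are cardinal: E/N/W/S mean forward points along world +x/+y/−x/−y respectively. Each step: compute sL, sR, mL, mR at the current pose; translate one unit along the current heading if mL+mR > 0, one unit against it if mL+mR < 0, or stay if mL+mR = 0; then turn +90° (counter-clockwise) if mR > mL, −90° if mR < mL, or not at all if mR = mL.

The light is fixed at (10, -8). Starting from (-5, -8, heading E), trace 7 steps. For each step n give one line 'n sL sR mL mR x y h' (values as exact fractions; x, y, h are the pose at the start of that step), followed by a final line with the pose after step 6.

n=0: pose=(-5,-8,E); sL=12/29, sR=12/29; mL=12/29, mR=6/29; mL+mR=18/29 → advance +1; mR−mL=-6/29 → turn -1·90°
n=1: pose=(-4,-8,S); sL=30/89, sR=10/39; mL=1030/3471, mR=725/3471; mL+mR=45/89 → advance +1; mR−mL=-305/3471 → turn -1·90°
n=2: pose=(-4,-9,W); sL=60/293, sR=60/289; mL=17460/84677, mR=8550/84677; mL+mR=90/293 → advance +1; mR−mL=-8910/84677 → turn -1·90°
n=3: pose=(-5,-9,N); sL=3/13, sR=3/10; mL=69/260, mR=21/260; mL+mR=9/26 → advance +1; mR−mL=-12/65 → turn -1·90°
n=4: pose=(-5,-8,E); sL=12/29, sR=12/29; mL=12/29, mR=6/29; mL+mR=18/29 → advance +1; mR−mL=-6/29 → turn -1·90°
n=5: pose=(-4,-8,S); sL=30/89, sR=10/39; mL=1030/3471, mR=725/3471; mL+mR=45/89 → advance +1; mR−mL=-305/3471 → turn -1·90°
n=6: pose=(-4,-9,W); sL=60/293, sR=60/289; mL=17460/84677, mR=8550/84677; mL+mR=90/293 → advance +1; mR−mL=-8910/84677 → turn -1·90°

0 12/29 12/29 12/29 6/29 -5 -8 E
1 30/89 10/39 1030/3471 725/3471 -4 -8 S
2 60/293 60/289 17460/84677 8550/84677 -4 -9 W
3 3/13 3/10 69/260 21/260 -5 -9 N
4 12/29 12/29 12/29 6/29 -5 -8 E
5 30/89 10/39 1030/3471 725/3471 -4 -8 S
6 60/293 60/289 17460/84677 8550/84677 -4 -9 W
final -5 -9 N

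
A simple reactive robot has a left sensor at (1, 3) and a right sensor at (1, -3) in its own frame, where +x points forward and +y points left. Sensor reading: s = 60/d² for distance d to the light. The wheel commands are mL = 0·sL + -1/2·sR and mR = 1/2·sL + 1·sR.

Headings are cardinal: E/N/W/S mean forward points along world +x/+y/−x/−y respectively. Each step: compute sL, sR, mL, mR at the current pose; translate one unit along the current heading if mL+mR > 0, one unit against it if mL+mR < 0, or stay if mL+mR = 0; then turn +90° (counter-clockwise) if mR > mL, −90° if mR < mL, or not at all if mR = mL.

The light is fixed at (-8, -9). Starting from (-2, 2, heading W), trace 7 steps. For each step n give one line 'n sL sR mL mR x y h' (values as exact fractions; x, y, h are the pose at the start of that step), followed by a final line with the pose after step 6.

0 60/89 60/221 -30/221 11970/19669 -2 2 W
1 15/41 15/26 -15/52 405/533 -3 2 S
2 12/41 12/17 -6/17 594/697 -3 1 E
3 6/13 30/101 -15/101 693/1313 -2 1 N
4 60/89 60/221 -30/221 11970/19669 -2 2 W
5 15/41 15/26 -15/52 405/533 -3 2 S
6 12/41 12/17 -6/17 594/697 -3 1 E
final -2 1 N

n=0: pose=(-2,2,W); sL=60/89, sR=60/221; mL=-30/221, mR=11970/19669; mL+mR=9300/19669 → advance +1; mR−mL=14640/19669 → turn +1·90°
n=1: pose=(-3,2,S); sL=15/41, sR=15/26; mL=-15/52, mR=405/533; mL+mR=1005/2132 → advance +1; mR−mL=2235/2132 → turn +1·90°
n=2: pose=(-3,1,E); sL=12/41, sR=12/17; mL=-6/17, mR=594/697; mL+mR=348/697 → advance +1; mR−mL=840/697 → turn +1·90°
n=3: pose=(-2,1,N); sL=6/13, sR=30/101; mL=-15/101, mR=693/1313; mL+mR=498/1313 → advance +1; mR−mL=888/1313 → turn +1·90°
n=4: pose=(-2,2,W); sL=60/89, sR=60/221; mL=-30/221, mR=11970/19669; mL+mR=9300/19669 → advance +1; mR−mL=14640/19669 → turn +1·90°
n=5: pose=(-3,2,S); sL=15/41, sR=15/26; mL=-15/52, mR=405/533; mL+mR=1005/2132 → advance +1; mR−mL=2235/2132 → turn +1·90°
n=6: pose=(-3,1,E); sL=12/41, sR=12/17; mL=-6/17, mR=594/697; mL+mR=348/697 → advance +1; mR−mL=840/697 → turn +1·90°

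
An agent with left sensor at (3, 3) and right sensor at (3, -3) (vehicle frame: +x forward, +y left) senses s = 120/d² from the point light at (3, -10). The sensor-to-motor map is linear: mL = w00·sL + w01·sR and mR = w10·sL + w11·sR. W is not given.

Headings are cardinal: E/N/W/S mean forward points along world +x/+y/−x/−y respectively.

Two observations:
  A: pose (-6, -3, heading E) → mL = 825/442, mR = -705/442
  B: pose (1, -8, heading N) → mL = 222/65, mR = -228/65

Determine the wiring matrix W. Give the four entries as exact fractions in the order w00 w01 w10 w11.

obs A: pose=(-6,-3,E) → sL=15/17, sR=30/13, mL=825/442, mR=-705/442
obs B: pose=(1,-8,N) → sL=12/5, sR=60/13, mL=222/65, mR=-228/65
sensor matrix S = [[15/17, 30/13], [12/5, 60/13]]; det S = -324/221
solve [mL_A; mL_B] = S·[w00; w01] and [mR_A; mR_B] = S·[w10; w11]:
  w00 = -1/2, w01 = 1, w10 = -1/2, w11 = -1/2

-1/2 1 -1/2 -1/2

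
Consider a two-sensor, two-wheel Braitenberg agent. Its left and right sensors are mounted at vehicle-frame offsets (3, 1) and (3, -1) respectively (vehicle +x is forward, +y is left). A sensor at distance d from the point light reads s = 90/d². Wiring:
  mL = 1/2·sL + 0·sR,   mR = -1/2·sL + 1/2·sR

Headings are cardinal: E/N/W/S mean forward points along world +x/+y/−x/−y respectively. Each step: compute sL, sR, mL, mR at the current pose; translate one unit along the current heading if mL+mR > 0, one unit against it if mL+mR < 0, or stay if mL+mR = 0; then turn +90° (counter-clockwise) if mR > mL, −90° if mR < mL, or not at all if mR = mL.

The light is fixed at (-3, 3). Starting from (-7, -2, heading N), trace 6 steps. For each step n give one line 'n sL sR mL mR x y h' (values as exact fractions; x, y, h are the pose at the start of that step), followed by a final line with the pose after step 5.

0 90/29 90/13 45/29 720/377 -7 -2 N
1 45/37 45/29 45/74 180/1073 -7 -1 W
2 90/37 90/17 45/37 900/629 -8 -1 N
3 9/8 45/34 9/16 27/272 -8 0 W
4 90/49 18/5 45/49 216/245 -9 0 N
5 9 5 9/2 -2 -9 1 E
final -8 1 S

n=0: pose=(-7,-2,N); sL=90/29, sR=90/13; mL=45/29, mR=720/377; mL+mR=45/13 → advance +1; mR−mL=135/377 → turn +1·90°
n=1: pose=(-7,-1,W); sL=45/37, sR=45/29; mL=45/74, mR=180/1073; mL+mR=45/58 → advance +1; mR−mL=-945/2146 → turn -1·90°
n=2: pose=(-8,-1,N); sL=90/37, sR=90/17; mL=45/37, mR=900/629; mL+mR=45/17 → advance +1; mR−mL=135/629 → turn +1·90°
n=3: pose=(-8,0,W); sL=9/8, sR=45/34; mL=9/16, mR=27/272; mL+mR=45/68 → advance +1; mR−mL=-63/136 → turn -1·90°
n=4: pose=(-9,0,N); sL=90/49, sR=18/5; mL=45/49, mR=216/245; mL+mR=9/5 → advance +1; mR−mL=-9/245 → turn -1·90°
n=5: pose=(-9,1,E); sL=9, sR=5; mL=9/2, mR=-2; mL+mR=5/2 → advance +1; mR−mL=-13/2 → turn -1·90°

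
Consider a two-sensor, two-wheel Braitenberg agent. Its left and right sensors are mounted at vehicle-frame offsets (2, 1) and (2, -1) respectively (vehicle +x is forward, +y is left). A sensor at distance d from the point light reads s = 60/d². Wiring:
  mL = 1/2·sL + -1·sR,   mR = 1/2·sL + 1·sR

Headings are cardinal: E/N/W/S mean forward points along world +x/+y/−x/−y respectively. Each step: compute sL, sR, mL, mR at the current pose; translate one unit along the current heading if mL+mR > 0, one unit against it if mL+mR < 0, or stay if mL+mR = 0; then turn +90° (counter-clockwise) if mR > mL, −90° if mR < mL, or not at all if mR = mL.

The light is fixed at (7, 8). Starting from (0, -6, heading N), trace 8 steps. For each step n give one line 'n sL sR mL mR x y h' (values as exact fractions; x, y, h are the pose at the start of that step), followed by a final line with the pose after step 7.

n=0: pose=(0,-6,N); sL=15/52, sR=1/3; mL=-59/312, mR=149/312; mL+mR=15/52 → advance +1; mR−mL=2/3 → turn +1·90°
n=1: pose=(0,-5,W); sL=60/277, sR=4/15; mL=-658/4155, mR=1558/4155; mL+mR=60/277 → advance +1; mR−mL=8/15 → turn +1·90°
n=2: pose=(-1,-5,S); sL=30/137, sR=10/51; mL=-605/6987, mR=2135/6987; mL+mR=30/137 → advance +1; mR−mL=20/51 → turn +1·90°
n=3: pose=(-1,-6,E); sL=12/41, sR=20/87; mL=-298/3567, mR=1342/3567; mL+mR=12/41 → advance +1; mR−mL=40/87 → turn +1·90°
n=4: pose=(0,-6,N); sL=15/52, sR=1/3; mL=-59/312, mR=149/312; mL+mR=15/52 → advance +1; mR−mL=2/3 → turn +1·90°
n=5: pose=(0,-5,W); sL=60/277, sR=4/15; mL=-658/4155, mR=1558/4155; mL+mR=60/277 → advance +1; mR−mL=8/15 → turn +1·90°
n=6: pose=(-1,-5,S); sL=30/137, sR=10/51; mL=-605/6987, mR=2135/6987; mL+mR=30/137 → advance +1; mR−mL=20/51 → turn +1·90°
n=7: pose=(-1,-6,E); sL=12/41, sR=20/87; mL=-298/3567, mR=1342/3567; mL+mR=12/41 → advance +1; mR−mL=40/87 → turn +1·90°

0 15/52 1/3 -59/312 149/312 0 -6 N
1 60/277 4/15 -658/4155 1558/4155 0 -5 W
2 30/137 10/51 -605/6987 2135/6987 -1 -5 S
3 12/41 20/87 -298/3567 1342/3567 -1 -6 E
4 15/52 1/3 -59/312 149/312 0 -6 N
5 60/277 4/15 -658/4155 1558/4155 0 -5 W
6 30/137 10/51 -605/6987 2135/6987 -1 -5 S
7 12/41 20/87 -298/3567 1342/3567 -1 -6 E
final 0 -6 N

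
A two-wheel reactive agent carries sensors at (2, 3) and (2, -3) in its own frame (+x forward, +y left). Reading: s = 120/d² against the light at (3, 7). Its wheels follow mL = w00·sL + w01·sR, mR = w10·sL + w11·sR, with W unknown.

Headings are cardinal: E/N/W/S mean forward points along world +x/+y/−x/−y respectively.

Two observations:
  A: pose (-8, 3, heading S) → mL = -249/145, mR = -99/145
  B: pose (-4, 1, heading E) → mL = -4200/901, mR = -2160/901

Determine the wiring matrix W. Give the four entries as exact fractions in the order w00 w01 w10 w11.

obs A: pose=(-8,3,S) → sL=6/5, sR=15/29, mL=-249/145, mR=-99/145
obs B: pose=(-4,1,E) → sL=60/17, sR=60/53, mL=-4200/901, mR=-2160/901
sensor matrix S = [[6/5, 15/29], [60/17, 60/53]]; det S = -12204/26129
solve [mL_A; mL_B] = S·[w00; w01] and [mR_A; mR_B] = S·[w10; w11]:
  w00 = -1, w01 = -1, w10 = -1, w11 = 1

-1 -1 -1 1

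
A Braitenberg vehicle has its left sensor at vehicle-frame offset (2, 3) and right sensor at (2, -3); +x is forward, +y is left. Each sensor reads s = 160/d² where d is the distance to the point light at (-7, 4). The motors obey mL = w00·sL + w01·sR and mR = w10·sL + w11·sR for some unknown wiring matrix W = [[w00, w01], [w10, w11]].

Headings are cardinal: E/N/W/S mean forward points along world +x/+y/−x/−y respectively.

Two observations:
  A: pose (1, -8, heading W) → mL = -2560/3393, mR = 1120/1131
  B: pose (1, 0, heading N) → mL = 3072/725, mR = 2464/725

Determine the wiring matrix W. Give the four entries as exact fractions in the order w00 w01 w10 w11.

obs A: pose=(1,-8,W) → sL=160/261, sR=160/117, mL=-2560/3393, mR=1120/1131
obs B: pose=(1,0,N) → sL=160/29, sR=32/25, mL=3072/725, mR=2464/725
sensor matrix S = [[160/261, 160/117], [160/29, 32/25]]; det S = -114688/16965
solve [mL_A; mL_B] = S·[w00; w01] and [mR_A; mR_B] = S·[w10; w11]:
  w00 = 1, w01 = -1, w10 = 1/2, w11 = 1/2

1 -1 1/2 1/2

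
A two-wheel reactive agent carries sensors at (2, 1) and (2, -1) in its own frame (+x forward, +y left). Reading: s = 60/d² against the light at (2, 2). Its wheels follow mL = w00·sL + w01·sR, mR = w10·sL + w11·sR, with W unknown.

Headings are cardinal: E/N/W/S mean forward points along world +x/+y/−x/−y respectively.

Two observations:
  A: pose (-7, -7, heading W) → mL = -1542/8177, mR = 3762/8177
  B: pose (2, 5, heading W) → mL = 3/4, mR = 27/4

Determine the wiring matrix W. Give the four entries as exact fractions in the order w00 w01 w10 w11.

obs A: pose=(-7,-7,W) → sL=60/221, sR=12/37, mL=-1542/8177, mR=3762/8177
obs B: pose=(2,5,W) → sL=15/2, sR=3, mL=3/4, mR=27/4
sensor matrix S = [[60/221, 12/37], [15/2, 3]]; det S = -13230/8177
solve [mL_A; mL_B] = S·[w00; w01] and [mR_A; mR_B] = S·[w10; w11]:
  w00 = 1/2, w01 = -1, w10 = 1/2, w11 = 1

1/2 -1 1/2 1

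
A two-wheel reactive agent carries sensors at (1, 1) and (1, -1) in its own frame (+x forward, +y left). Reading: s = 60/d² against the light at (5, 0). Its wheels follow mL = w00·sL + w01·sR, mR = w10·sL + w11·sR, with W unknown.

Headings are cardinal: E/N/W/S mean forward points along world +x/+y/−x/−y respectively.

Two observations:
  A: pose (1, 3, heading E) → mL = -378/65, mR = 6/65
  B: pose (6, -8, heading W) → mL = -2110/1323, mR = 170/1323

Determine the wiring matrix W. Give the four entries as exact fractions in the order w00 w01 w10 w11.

obs A: pose=(1,3,E) → sL=12/5, sR=60/13, mL=-378/65, mR=6/65
obs B: pose=(6,-8,W) → sL=20/27, sR=60/49, mL=-2110/1323, mR=170/1323
sensor matrix S = [[12/5, 60/13], [20/27, 60/49]]; det S = -2752/5733
solve [mL_A; mL_B] = S·[w00; w01] and [mR_A; mR_B] = S·[w10; w11]:
  w00 = -1/2, w01 = -1, w10 = 1, w11 = -1/2

-1/2 -1 1 -1/2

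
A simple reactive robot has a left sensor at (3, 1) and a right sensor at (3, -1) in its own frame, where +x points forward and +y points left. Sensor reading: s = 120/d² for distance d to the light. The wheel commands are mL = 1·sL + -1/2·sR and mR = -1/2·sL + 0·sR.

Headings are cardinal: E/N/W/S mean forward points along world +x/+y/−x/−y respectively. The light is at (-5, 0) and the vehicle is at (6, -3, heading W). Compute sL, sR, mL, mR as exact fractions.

left sensor world pos  = (3, -4); dL² = 80
right sensor world pos = (3, -2); dR² = 68
sL = 120/80 = 3/2
sR = 120/68 = 30/17
mL = 1·sL + -1/2·sR = 21/34
mR = -1/2·sL + 0·sR = -3/4

3/2 30/17 21/34 -3/4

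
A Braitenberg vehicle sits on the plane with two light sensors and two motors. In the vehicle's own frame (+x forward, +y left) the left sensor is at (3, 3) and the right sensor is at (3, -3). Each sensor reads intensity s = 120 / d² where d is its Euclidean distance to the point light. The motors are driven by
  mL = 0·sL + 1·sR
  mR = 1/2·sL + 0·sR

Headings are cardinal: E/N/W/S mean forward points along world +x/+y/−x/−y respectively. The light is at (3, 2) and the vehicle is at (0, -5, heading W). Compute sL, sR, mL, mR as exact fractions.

left sensor world pos  = (-3, -8); dL² = 136
right sensor world pos = (-3, -2); dR² = 52
sL = 120/136 = 15/17
sR = 120/52 = 30/13
mL = 0·sL + 1·sR = 30/13
mR = 1/2·sL + 0·sR = 15/34

15/17 30/13 30/13 15/34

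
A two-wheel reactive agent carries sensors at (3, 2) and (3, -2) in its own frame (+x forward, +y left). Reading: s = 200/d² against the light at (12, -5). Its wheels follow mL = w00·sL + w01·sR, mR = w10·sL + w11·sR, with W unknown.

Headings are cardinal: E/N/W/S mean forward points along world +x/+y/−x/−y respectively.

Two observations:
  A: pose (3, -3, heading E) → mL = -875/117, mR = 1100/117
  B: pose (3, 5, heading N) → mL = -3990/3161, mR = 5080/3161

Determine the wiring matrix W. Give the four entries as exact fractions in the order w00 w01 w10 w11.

obs A: pose=(3,-3,E) → sL=50/13, sR=50/9, mL=-875/117, mR=1100/117
obs B: pose=(3,5,N) → sL=20/29, sR=100/109, mL=-3990/3161, mR=5080/3161
sensor matrix S = [[50/13, 50/9], [20/29, 100/109]]; det S = -112000/369837
solve [mL_A; mL_B] = S·[w00; w01] and [mR_A; mR_B] = S·[w10; w11]:
  w00 = -1/2, w01 = -1, w10 = 1, w11 = 1

-1/2 -1 1 1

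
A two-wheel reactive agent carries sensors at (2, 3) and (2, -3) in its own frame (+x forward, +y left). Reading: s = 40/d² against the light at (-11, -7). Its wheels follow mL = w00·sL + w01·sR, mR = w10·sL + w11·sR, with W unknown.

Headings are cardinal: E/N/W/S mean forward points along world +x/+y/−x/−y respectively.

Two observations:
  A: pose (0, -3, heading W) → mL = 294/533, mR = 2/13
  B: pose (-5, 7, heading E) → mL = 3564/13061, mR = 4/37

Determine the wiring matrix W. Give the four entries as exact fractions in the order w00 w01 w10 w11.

obs A: pose=(0,-3,W) → sL=20/41, sR=4/13, mL=294/533, mR=2/13
obs B: pose=(-5,7,E) → sL=40/353, sR=8/37, mL=3564/13061, mR=4/37
sensor matrix S = [[20/41, 4/13], [40/353, 8/37]]; det S = 491520/6961513
solve [mL_A; mL_B] = S·[w00; w01] and [mR_A; mR_B] = S·[w10; w11]:
  w00 = 1/2, w01 = 1, w10 = 0, w11 = 1/2

1/2 1 0 1/2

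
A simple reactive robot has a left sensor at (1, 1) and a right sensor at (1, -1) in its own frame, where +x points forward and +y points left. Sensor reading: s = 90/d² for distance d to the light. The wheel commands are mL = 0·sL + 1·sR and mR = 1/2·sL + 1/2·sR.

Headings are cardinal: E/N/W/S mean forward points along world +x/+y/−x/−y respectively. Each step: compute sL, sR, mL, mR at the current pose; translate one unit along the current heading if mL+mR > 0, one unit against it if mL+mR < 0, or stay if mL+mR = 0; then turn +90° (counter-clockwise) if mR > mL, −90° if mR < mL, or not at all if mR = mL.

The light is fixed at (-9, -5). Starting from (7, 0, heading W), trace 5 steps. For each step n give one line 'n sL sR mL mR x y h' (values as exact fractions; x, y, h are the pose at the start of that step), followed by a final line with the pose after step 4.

n=0: pose=(7,0,W); sL=90/241, sR=10/29; mL=10/29, mR=2510/6989; mL+mR=4920/6989 → advance +1; mR−mL=100/6989 → turn +1·90°
n=1: pose=(6,0,S); sL=45/136, sR=45/106; mL=45/106, mR=5445/14416; mL+mR=11565/14416 → advance +1; mR−mL=-675/14416 → turn -1·90°
n=2: pose=(6,-1,W); sL=18/41, sR=90/221; mL=90/221, mR=3834/9061; mL+mR=7524/9061 → advance +1; mR−mL=144/9061 → turn +1·90°
n=3: pose=(5,-1,S); sL=5/13, sR=45/89; mL=45/89, mR=515/1157; mL+mR=1100/1157 → advance +1; mR−mL=-70/1157 → turn -1·90°
n=4: pose=(5,-2,W); sL=90/173, sR=18/37; mL=18/37, mR=3222/6401; mL+mR=6336/6401 → advance +1; mR−mL=108/6401 → turn +1·90°

0 90/241 10/29 10/29 2510/6989 7 0 W
1 45/136 45/106 45/106 5445/14416 6 0 S
2 18/41 90/221 90/221 3834/9061 6 -1 W
3 5/13 45/89 45/89 515/1157 5 -1 S
4 90/173 18/37 18/37 3222/6401 5 -2 W
final 4 -2 S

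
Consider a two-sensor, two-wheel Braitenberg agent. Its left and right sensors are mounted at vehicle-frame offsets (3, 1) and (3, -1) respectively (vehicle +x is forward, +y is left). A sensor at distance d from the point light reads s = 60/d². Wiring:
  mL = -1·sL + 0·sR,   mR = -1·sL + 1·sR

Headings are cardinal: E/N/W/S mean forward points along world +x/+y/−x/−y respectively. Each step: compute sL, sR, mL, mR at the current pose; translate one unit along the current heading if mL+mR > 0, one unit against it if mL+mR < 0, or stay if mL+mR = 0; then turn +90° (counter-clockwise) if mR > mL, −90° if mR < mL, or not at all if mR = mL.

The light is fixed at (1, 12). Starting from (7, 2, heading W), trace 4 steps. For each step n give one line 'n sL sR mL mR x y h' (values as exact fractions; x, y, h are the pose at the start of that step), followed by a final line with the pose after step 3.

n=0: pose=(7,2,W); sL=6/13, sR=2/3; mL=-6/13, mR=8/39; mL+mR=-10/39 → advance -1; mR−mL=2/3 → turn +1·90°
n=1: pose=(8,2,S); sL=60/233, sR=12/41; mL=-60/233, mR=336/9553; mL+mR=-2124/9553 → advance -1; mR−mL=12/41 → turn +1·90°
n=2: pose=(8,3,E); sL=15/41, sR=3/10; mL=-15/41, mR=-27/410; mL+mR=-177/410 → advance -1; mR−mL=3/10 → turn +1·90°
n=3: pose=(7,3,N); sL=60/61, sR=12/17; mL=-60/61, mR=-288/1037; mL+mR=-1308/1037 → advance -1; mR−mL=12/17 → turn +1·90°

0 6/13 2/3 -6/13 8/39 7 2 W
1 60/233 12/41 -60/233 336/9553 8 2 S
2 15/41 3/10 -15/41 -27/410 8 3 E
3 60/61 12/17 -60/61 -288/1037 7 3 N
final 7 2 W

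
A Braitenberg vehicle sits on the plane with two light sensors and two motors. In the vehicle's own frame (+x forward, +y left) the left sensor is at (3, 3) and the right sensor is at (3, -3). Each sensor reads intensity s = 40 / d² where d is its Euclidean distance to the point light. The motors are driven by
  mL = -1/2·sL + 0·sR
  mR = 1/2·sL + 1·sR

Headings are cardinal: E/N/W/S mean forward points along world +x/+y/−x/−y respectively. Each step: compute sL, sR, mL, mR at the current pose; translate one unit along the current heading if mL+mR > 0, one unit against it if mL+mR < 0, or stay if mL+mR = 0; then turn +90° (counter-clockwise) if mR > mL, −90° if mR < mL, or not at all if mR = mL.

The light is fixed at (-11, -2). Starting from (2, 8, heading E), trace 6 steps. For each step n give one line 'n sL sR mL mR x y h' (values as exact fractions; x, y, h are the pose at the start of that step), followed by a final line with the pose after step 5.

0 8/85 8/61 -4/85 924/5185 2 8 E
1 4/29 20/229 -2/29 1038/6641 3 8 N
2 8/37 40/317 -4/37 2748/11729 3 9 W
3 1/8 10/41 -1/16 201/656 2 9 S
4 8/85 8/61 -4/85 924/5185 2 8 E
5 4/29 20/229 -2/29 1038/6641 3 8 N
final 3 9 W

n=0: pose=(2,8,E); sL=8/85, sR=8/61; mL=-4/85, mR=924/5185; mL+mR=8/61 → advance +1; mR−mL=1168/5185 → turn +1·90°
n=1: pose=(3,8,N); sL=4/29, sR=20/229; mL=-2/29, mR=1038/6641; mL+mR=20/229 → advance +1; mR−mL=1496/6641 → turn +1·90°
n=2: pose=(3,9,W); sL=8/37, sR=40/317; mL=-4/37, mR=2748/11729; mL+mR=40/317 → advance +1; mR−mL=4016/11729 → turn +1·90°
n=3: pose=(2,9,S); sL=1/8, sR=10/41; mL=-1/16, mR=201/656; mL+mR=10/41 → advance +1; mR−mL=121/328 → turn +1·90°
n=4: pose=(2,8,E); sL=8/85, sR=8/61; mL=-4/85, mR=924/5185; mL+mR=8/61 → advance +1; mR−mL=1168/5185 → turn +1·90°
n=5: pose=(3,8,N); sL=4/29, sR=20/229; mL=-2/29, mR=1038/6641; mL+mR=20/229 → advance +1; mR−mL=1496/6641 → turn +1·90°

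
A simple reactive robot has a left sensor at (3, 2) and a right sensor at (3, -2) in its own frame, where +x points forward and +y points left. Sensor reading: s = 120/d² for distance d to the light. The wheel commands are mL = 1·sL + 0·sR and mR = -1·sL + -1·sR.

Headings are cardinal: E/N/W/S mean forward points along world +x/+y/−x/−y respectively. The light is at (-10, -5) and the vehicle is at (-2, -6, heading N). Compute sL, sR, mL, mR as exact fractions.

left sensor world pos  = (-4, -3); dL² = 40
right sensor world pos = (0, -3); dR² = 104
sL = 120/40 = 3
sR = 120/104 = 15/13
mL = 1·sL + 0·sR = 3
mR = -1·sL + -1·sR = -54/13

3 15/13 3 -54/13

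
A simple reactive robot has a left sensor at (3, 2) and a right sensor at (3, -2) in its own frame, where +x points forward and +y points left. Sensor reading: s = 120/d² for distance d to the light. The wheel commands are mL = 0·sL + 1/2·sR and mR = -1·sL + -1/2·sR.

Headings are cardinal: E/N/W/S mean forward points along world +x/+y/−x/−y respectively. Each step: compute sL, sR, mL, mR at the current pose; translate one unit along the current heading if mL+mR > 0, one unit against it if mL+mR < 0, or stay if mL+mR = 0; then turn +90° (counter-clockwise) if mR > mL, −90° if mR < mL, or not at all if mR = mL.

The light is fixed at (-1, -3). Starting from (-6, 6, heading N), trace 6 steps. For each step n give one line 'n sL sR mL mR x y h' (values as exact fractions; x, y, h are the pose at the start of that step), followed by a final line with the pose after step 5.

n=0: pose=(-6,6,N); sL=120/193, sR=40/51; mL=20/51, mR=-9980/9843; mL+mR=-120/193 → advance -1; mR−mL=-13840/9843 → turn -1·90°
n=1: pose=(-6,5,E); sL=15/13, sR=3; mL=3/2, mR=-69/26; mL+mR=-15/13 → advance -1; mR−mL=-54/13 → turn -1·90°
n=2: pose=(-7,5,S); sL=120/41, sR=120/89; mL=60/89, mR=-13140/3649; mL+mR=-120/41 → advance -1; mR−mL=-15600/3649 → turn -1·90°
n=3: pose=(-7,6,W); sL=12/13, sR=60/101; mL=30/101, mR=-1602/1313; mL+mR=-12/13 → advance -1; mR−mL=-1992/1313 → turn -1·90°
n=4: pose=(-6,6,N); sL=120/193, sR=40/51; mL=20/51, mR=-9980/9843; mL+mR=-120/193 → advance -1; mR−mL=-13840/9843 → turn -1·90°
n=5: pose=(-6,5,E); sL=15/13, sR=3; mL=3/2, mR=-69/26; mL+mR=-15/13 → advance -1; mR−mL=-54/13 → turn -1·90°

0 120/193 40/51 20/51 -9980/9843 -6 6 N
1 15/13 3 3/2 -69/26 -6 5 E
2 120/41 120/89 60/89 -13140/3649 -7 5 S
3 12/13 60/101 30/101 -1602/1313 -7 6 W
4 120/193 40/51 20/51 -9980/9843 -6 6 N
5 15/13 3 3/2 -69/26 -6 5 E
final -7 5 S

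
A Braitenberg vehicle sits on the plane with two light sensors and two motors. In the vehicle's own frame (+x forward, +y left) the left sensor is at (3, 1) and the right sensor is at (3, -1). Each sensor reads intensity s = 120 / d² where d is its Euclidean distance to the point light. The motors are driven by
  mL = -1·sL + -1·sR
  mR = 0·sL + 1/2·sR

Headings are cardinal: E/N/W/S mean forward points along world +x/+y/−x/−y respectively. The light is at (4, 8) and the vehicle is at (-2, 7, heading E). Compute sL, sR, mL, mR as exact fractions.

left sensor world pos  = (1, 8); dL² = 9
right sensor world pos = (1, 6); dR² = 13
sL = 120/9 = 40/3
sR = 120/13 = 120/13
mL = -1·sL + -1·sR = -880/39
mR = 0·sL + 1/2·sR = 60/13

40/3 120/13 -880/39 60/13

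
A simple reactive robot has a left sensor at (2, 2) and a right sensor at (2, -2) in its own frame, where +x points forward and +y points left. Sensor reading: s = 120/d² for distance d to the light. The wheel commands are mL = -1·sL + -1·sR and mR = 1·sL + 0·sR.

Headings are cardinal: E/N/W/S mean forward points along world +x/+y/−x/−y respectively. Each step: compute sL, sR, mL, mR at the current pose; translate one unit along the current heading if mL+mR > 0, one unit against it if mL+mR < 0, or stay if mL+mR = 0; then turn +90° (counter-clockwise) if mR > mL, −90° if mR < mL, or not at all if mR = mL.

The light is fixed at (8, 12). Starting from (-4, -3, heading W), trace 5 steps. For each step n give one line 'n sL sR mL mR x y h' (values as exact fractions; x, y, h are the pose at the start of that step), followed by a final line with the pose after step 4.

0 24/97 24/73 -4080/7081 24/97 -4 -3 W
1 12/37 60/229 -4968/8473 12/37 -3 -3 S
2 8/15 120/337 -4496/5055 8/15 -3 -2 E
3 6/17 30/61 -876/1037 6/17 -4 -2 N
4 24/97 24/73 -4080/7081 24/97 -4 -3 W
final -3 -3 S

n=0: pose=(-4,-3,W); sL=24/97, sR=24/73; mL=-4080/7081, mR=24/97; mL+mR=-24/73 → advance -1; mR−mL=5832/7081 → turn +1·90°
n=1: pose=(-3,-3,S); sL=12/37, sR=60/229; mL=-4968/8473, mR=12/37; mL+mR=-60/229 → advance -1; mR−mL=7716/8473 → turn +1·90°
n=2: pose=(-3,-2,E); sL=8/15, sR=120/337; mL=-4496/5055, mR=8/15; mL+mR=-120/337 → advance -1; mR−mL=7192/5055 → turn +1·90°
n=3: pose=(-4,-2,N); sL=6/17, sR=30/61; mL=-876/1037, mR=6/17; mL+mR=-30/61 → advance -1; mR−mL=1242/1037 → turn +1·90°
n=4: pose=(-4,-3,W); sL=24/97, sR=24/73; mL=-4080/7081, mR=24/97; mL+mR=-24/73 → advance -1; mR−mL=5832/7081 → turn +1·90°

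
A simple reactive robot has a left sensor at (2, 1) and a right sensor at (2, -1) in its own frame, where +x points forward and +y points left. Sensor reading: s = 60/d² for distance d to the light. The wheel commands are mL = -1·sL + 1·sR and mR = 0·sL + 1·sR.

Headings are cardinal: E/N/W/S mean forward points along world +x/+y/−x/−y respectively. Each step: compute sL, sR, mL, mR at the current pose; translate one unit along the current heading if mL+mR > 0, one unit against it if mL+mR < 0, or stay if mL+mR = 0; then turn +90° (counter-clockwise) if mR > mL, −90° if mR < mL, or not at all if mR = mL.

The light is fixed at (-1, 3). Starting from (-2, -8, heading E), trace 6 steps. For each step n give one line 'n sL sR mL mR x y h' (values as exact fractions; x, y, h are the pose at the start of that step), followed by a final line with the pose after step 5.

0 60/101 12/29 -528/2929 12/29 -2 -8 E
1 30/41 30/41 0 30/41 -1 -8 N
2 12/25 12/17 96/425 12/17 -1 -7 W
3 5/12 15/37 -5/444 15/37 -2 -7 S
4 60/101 12/29 -528/2929 12/29 -2 -8 E
5 30/41 30/41 0 30/41 -1 -8 N
final -1 -7 W

n=0: pose=(-2,-8,E); sL=60/101, sR=12/29; mL=-528/2929, mR=12/29; mL+mR=684/2929 → advance +1; mR−mL=60/101 → turn +1·90°
n=1: pose=(-1,-8,N); sL=30/41, sR=30/41; mL=0, mR=30/41; mL+mR=30/41 → advance +1; mR−mL=30/41 → turn +1·90°
n=2: pose=(-1,-7,W); sL=12/25, sR=12/17; mL=96/425, mR=12/17; mL+mR=396/425 → advance +1; mR−mL=12/25 → turn +1·90°
n=3: pose=(-2,-7,S); sL=5/12, sR=15/37; mL=-5/444, mR=15/37; mL+mR=175/444 → advance +1; mR−mL=5/12 → turn +1·90°
n=4: pose=(-2,-8,E); sL=60/101, sR=12/29; mL=-528/2929, mR=12/29; mL+mR=684/2929 → advance +1; mR−mL=60/101 → turn +1·90°
n=5: pose=(-1,-8,N); sL=30/41, sR=30/41; mL=0, mR=30/41; mL+mR=30/41 → advance +1; mR−mL=30/41 → turn +1·90°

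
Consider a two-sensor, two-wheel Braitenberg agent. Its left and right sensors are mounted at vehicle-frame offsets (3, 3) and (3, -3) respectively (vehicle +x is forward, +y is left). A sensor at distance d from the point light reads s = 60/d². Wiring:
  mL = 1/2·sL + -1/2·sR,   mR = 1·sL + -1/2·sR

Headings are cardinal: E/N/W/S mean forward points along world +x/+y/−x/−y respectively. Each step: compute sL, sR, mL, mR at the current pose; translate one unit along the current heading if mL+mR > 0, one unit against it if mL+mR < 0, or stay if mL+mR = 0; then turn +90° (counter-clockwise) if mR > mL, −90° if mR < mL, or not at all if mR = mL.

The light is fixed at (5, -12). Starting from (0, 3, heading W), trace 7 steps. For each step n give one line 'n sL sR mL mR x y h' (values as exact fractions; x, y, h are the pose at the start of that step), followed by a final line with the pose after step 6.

0 15/52 15/97 675/10088 1065/5044 0 3 W
1 20/51 4/15 16/255 22/85 -1 3 S
2 30/149 6/13 -252/1937 -57/1937 -1 2 E
3 60/389 12/61 -504/23729 1326/23729 -2 2 N
4 15/61 15/106 675/12932 2265/12932 -2 3 W
5 60/169 12/53 576/8957 2166/8957 -3 3 S
6 30/157 30/73 -1260/11461 -165/11461 -3 2 E
final -4 2 N

n=0: pose=(0,3,W); sL=15/52, sR=15/97; mL=675/10088, mR=1065/5044; mL+mR=2805/10088 → advance +1; mR−mL=15/104 → turn +1·90°
n=1: pose=(-1,3,S); sL=20/51, sR=4/15; mL=16/255, mR=22/85; mL+mR=82/255 → advance +1; mR−mL=10/51 → turn +1·90°
n=2: pose=(-1,2,E); sL=30/149, sR=6/13; mL=-252/1937, mR=-57/1937; mL+mR=-309/1937 → advance -1; mR−mL=15/149 → turn +1·90°
n=3: pose=(-2,2,N); sL=60/389, sR=12/61; mL=-504/23729, mR=1326/23729; mL+mR=822/23729 → advance +1; mR−mL=30/389 → turn +1·90°
n=4: pose=(-2,3,W); sL=15/61, sR=15/106; mL=675/12932, mR=2265/12932; mL+mR=735/3233 → advance +1; mR−mL=15/122 → turn +1·90°
n=5: pose=(-3,3,S); sL=60/169, sR=12/53; mL=576/8957, mR=2166/8957; mL+mR=2742/8957 → advance +1; mR−mL=30/169 → turn +1·90°
n=6: pose=(-3,2,E); sL=30/157, sR=30/73; mL=-1260/11461, mR=-165/11461; mL+mR=-1425/11461 → advance -1; mR−mL=15/157 → turn +1·90°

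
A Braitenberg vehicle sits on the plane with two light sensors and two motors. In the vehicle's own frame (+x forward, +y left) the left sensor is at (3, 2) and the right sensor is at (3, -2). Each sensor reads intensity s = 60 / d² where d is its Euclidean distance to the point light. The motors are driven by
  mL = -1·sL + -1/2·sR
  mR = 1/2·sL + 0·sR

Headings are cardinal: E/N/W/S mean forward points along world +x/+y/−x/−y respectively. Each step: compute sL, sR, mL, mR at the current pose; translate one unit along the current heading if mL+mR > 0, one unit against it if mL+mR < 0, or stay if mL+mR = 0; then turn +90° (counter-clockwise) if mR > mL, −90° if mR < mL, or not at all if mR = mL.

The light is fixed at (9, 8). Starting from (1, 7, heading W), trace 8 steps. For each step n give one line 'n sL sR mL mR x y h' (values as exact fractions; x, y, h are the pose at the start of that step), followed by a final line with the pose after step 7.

n=0: pose=(1,7,W); sL=6/13, sR=30/61; mL=-561/793, mR=3/13; mL+mR=-378/793 → advance -1; mR−mL=744/793 → turn +1·90°
n=1: pose=(2,7,S); sL=60/41, sR=60/97; mL=-7050/3977, mR=30/41; mL+mR=-4140/3977 → advance -1; mR−mL=9960/3977 → turn +1·90°
n=2: pose=(2,8,E); sL=3, sR=3; mL=-9/2, mR=3/2; mL+mR=-3 → advance -1; mR−mL=6 → turn +1·90°
n=3: pose=(1,8,N); sL=60/109, sR=4/3; mL=-398/327, mR=30/109; mL+mR=-308/327 → advance -1; mR−mL=488/327 → turn +1·90°
n=4: pose=(1,7,W); sL=6/13, sR=30/61; mL=-561/793, mR=3/13; mL+mR=-378/793 → advance -1; mR−mL=744/793 → turn +1·90°
n=5: pose=(2,7,S); sL=60/41, sR=60/97; mL=-7050/3977, mR=30/41; mL+mR=-4140/3977 → advance -1; mR−mL=9960/3977 → turn +1·90°
n=6: pose=(2,8,E); sL=3, sR=3; mL=-9/2, mR=3/2; mL+mR=-3 → advance -1; mR−mL=6 → turn +1·90°
n=7: pose=(1,8,N); sL=60/109, sR=4/3; mL=-398/327, mR=30/109; mL+mR=-308/327 → advance -1; mR−mL=488/327 → turn +1·90°

0 6/13 30/61 -561/793 3/13 1 7 W
1 60/41 60/97 -7050/3977 30/41 2 7 S
2 3 3 -9/2 3/2 2 8 E
3 60/109 4/3 -398/327 30/109 1 8 N
4 6/13 30/61 -561/793 3/13 1 7 W
5 60/41 60/97 -7050/3977 30/41 2 7 S
6 3 3 -9/2 3/2 2 8 E
7 60/109 4/3 -398/327 30/109 1 8 N
final 1 7 W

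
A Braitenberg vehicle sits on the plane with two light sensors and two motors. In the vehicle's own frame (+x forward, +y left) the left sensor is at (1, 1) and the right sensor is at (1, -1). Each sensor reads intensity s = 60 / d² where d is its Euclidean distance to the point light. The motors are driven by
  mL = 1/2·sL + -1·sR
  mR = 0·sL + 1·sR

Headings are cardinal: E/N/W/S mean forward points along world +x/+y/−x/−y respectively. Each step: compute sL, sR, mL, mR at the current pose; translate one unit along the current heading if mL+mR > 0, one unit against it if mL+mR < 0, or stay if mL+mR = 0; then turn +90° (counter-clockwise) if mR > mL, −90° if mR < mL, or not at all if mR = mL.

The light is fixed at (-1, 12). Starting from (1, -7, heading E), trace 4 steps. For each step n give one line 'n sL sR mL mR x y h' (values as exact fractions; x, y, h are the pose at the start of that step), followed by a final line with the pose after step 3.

0 20/111 60/409 -2570/45399 60/409 1 -7 E
1 15/82 3/17 -237/2788 3/17 2 -7 N
2 12/73 60/293 -2622/21389 60/293 2 -6 W
3 6/37 30/181 -567/6697 30/181 1 -6 S
final 1 -7 E

n=0: pose=(1,-7,E); sL=20/111, sR=60/409; mL=-2570/45399, mR=60/409; mL+mR=10/111 → advance +1; mR−mL=9230/45399 → turn +1·90°
n=1: pose=(2,-7,N); sL=15/82, sR=3/17; mL=-237/2788, mR=3/17; mL+mR=15/164 → advance +1; mR−mL=729/2788 → turn +1·90°
n=2: pose=(2,-6,W); sL=12/73, sR=60/293; mL=-2622/21389, mR=60/293; mL+mR=6/73 → advance +1; mR−mL=7002/21389 → turn +1·90°
n=3: pose=(1,-6,S); sL=6/37, sR=30/181; mL=-567/6697, mR=30/181; mL+mR=3/37 → advance +1; mR−mL=1677/6697 → turn +1·90°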